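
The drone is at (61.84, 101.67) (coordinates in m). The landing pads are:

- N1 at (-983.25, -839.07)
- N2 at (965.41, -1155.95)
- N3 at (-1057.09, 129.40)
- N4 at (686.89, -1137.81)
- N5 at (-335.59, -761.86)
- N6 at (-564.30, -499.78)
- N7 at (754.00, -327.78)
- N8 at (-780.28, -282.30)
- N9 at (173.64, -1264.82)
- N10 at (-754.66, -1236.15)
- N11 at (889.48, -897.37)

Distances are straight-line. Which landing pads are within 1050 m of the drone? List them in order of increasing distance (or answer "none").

Distances from (61.84, 101.67):
N1: 1406.13 m
N2: 1548.56 m
N3: 1119.27 m
N4: 1388.16 m
N5: 950.60 m
N6: 868.21 m
N7: 814.56 m
N8: 925.53 m
N9: 1371.06 m
N10: 1567.30 m
N11: 1297.33 m
Threshold 1050 m: N7 (814.56 m), N6 (868.21 m), N8 (925.53 m), N5 (950.60 m) are within range.

N7, N6, N8, N5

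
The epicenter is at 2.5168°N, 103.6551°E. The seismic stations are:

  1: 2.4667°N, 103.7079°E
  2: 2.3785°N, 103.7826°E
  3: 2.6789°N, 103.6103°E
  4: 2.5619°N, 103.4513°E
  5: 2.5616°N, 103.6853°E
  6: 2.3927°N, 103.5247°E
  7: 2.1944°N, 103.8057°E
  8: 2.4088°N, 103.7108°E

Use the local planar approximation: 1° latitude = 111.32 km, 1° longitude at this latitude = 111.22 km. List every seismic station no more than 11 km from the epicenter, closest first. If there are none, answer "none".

Distances from 2.5168°N, 103.6551°E:
1: 8.0987 km
2: 20.9311 km
3: 18.7203 km
4: 23.2160 km
5: 6.0128 km
6: 20.0297 km
7: 39.6057 km
8: 13.5248 km
Threshold 11 km: 5 (6.0128 km), 1 (8.0987 km) are within range.

5, 1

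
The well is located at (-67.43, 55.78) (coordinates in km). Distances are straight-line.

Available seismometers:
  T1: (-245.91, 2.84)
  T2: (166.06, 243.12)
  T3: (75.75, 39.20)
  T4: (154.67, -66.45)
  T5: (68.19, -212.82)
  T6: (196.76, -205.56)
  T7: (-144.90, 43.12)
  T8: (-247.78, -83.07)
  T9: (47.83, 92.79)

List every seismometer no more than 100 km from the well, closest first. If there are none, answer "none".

Distances from (-67.43, 55.78):
T1: 186.17 km
T2: 299.36 km
T3: 144.14 km
T4: 253.51 km
T5: 300.90 km
T6: 371.61 km
T7: 78.50 km
T8: 227.61 km
T9: 121.06 km
Threshold 100 km: T7 (78.50 km) is within range.

T7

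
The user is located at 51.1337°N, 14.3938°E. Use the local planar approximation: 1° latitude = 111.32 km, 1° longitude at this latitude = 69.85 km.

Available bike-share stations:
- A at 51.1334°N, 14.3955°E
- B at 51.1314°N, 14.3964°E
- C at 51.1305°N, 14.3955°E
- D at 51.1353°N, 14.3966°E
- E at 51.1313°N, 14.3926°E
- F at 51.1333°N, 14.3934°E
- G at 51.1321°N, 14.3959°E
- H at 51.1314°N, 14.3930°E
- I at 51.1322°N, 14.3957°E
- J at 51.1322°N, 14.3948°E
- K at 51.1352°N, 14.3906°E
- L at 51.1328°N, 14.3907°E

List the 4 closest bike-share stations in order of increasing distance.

F, A, J, I

Distances from 51.1337°N, 14.3938°E:
A: √((-0.0003·111.32)² + (0.0017·69.85)²) = √(0.001115 + 0.014100) = 0.1234 km
B: √((-0.0023·111.32)² + (0.0026·69.85)²) = √(0.065554 + 0.032982) = 0.3139 km
C: √((-0.0032·111.32)² + (0.0017·69.85)²) = √(0.126896 + 0.014100) = 0.3755 km
D: √((0.0016·111.32)² + (0.0028·69.85)²) = √(0.031724 + 0.038252) = 0.2645 km
E: √((-0.0024·111.32)² + (-0.0012·69.85)²) = √(0.071379 + 0.007026) = 0.2800 km
F: √((-0.0004·111.32)² + (-0.0004·69.85)²) = √(0.001983 + 0.000781) = 0.0526 km
G: √((-0.0016·111.32)² + (0.0021·69.85)²) = √(0.031724 + 0.021516) = 0.2307 km
H: √((-0.0023·111.32)² + (-0.0008·69.85)²) = √(0.065554 + 0.003123) = 0.2621 km
I: √((-0.0015·111.32)² + (0.0019·69.85)²) = √(0.027882 + 0.017613) = 0.2133 km
J: √((-0.0015·111.32)² + (0.0010·69.85)²) = √(0.027882 + 0.004879) = 0.1810 km
K: √((0.0015·111.32)² + (-0.0032·69.85)²) = √(0.027882 + 0.049961) = 0.2790 km
L: √((-0.0009·111.32)² + (-0.0031·69.85)²) = √(0.010038 + 0.046887) = 0.2386 km
Sorted: F (0.0526 km) < A (0.1234 km) < J (0.1810 km) < I (0.2133 km) < G (0.2307 km) < L (0.2386 km) < …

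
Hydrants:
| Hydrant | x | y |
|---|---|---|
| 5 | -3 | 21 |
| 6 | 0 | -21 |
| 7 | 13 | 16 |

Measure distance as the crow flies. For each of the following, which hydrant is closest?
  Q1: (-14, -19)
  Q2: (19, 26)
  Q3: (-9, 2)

Q1→6; Q2→7; Q3→5

Q1 at (-14, -19):
  5: √((11)² + (40)²) = √(121.000 + 1600.000) = 41.5
  6: √((14)² + (-2)²) = √(196.000 + 4.000) = 14.1
  7: √((27)² + (35)²) = √(729.000 + 1225.000) = 44.2
  → nearest: 6 (14.1)
Q2 at (19, 26):
  5: √((-22)² + (-5)²) = √(484.000 + 25.000) = 22.6
  6: √((-19)² + (-47)²) = √(361.000 + 2209.000) = 50.7
  7: √((-6)² + (-10)²) = √(36.000 + 100.000) = 11.7
  → nearest: 7 (11.7)
Q3 at (-9, 2):
  5: √((6)² + (19)²) = √(36.000 + 361.000) = 19.9
  6: √((9)² + (-23)²) = √(81.000 + 529.000) = 24.7
  7: √((22)² + (14)²) = √(484.000 + 196.000) = 26.1
  → nearest: 5 (19.9)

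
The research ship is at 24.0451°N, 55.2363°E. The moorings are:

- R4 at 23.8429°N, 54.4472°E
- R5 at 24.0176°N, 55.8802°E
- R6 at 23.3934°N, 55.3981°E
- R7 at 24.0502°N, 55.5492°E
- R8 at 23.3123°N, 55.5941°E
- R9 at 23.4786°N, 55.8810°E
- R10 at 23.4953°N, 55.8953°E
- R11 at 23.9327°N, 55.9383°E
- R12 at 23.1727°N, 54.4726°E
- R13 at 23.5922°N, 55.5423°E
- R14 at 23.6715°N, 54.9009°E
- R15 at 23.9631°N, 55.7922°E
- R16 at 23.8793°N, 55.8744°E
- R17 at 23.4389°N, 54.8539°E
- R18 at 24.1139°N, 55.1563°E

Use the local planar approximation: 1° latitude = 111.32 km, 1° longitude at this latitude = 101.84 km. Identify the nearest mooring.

Distances from 24.0451°N, 55.2363°E:
R4: √((-0.2022·111.32)² + (-0.7891·101.84)²) = √(506.650759 + 6458.042043) = 83.4547 km
R5: √((-0.0275·111.32)² + (0.6439·101.84)²) = √(9.371558 + 4300.051247) = 65.6462 km
R6: √((-0.6517·111.32)² + (0.1618·101.84)²) = √(5263.102612 + 271.514993) = 74.3950 km
R7: √((0.0051·111.32)² + (0.3129·101.84)²) = √(0.322320 + 1015.425131) = 31.8708 km
R8: √((-0.7328·111.32)² + (0.3578·101.84)²) = √(6654.528917 + 1327.753496) = 89.3436 km
R9: √((-0.5665·111.32)² + (0.6447·101.84)²) = √(3976.914221 + 4310.742901) = 91.0366 km
R10: √((-0.5498·111.32)² + (0.6590·101.84)²) = √(3745.897300 + 4504.095710) = 90.8295 km
R11: √((-0.1124·111.32)² + (0.7020·101.84)²) = √(156.559353 + 5111.060309) = 72.5784 km
R12: √((-0.8724·111.32)² + (-0.7637·101.84)²) = √(9431.433548 + 6048.982979) = 124.4203 km
R13: √((-0.4529·111.32)² + (0.3060·101.84)²) = √(2541.856546 + 971.135062) = 59.2705 km
R14: √((-0.3736·111.32)² + (-0.3354·101.84)²) = √(1729.657564 + 1166.709940) = 53.8179 km
R15: √((-0.0820·111.32)² + (0.5559·101.84)²) = √(83.324765 + 3205.015464) = 57.3441 km
R16: √((-0.1658·111.32)² + (0.6381·101.84)²) = √(340.655533 + 4222.933773) = 67.5543 km
R17: √((-0.6062·111.32)² + (-0.3824·101.84)²) = √(4553.845157 + 1516.605227) = 77.9131 km
R18: √((0.0688·111.32)² + (-0.0800·101.84)²) = √(58.657463 + 66.376868) = 11.1819 km
Minimum: R18 at 11.1819 km.

R18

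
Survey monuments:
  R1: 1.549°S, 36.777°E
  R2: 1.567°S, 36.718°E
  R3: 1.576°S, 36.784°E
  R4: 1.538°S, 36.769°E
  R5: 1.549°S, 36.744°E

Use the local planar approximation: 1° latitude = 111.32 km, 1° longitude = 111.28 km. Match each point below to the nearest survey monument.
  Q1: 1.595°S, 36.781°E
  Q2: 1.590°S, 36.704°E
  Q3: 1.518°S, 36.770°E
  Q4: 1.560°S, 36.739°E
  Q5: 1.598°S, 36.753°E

Q1 at 1.595°S, 36.781°E:
  R1: 5.140 km
  R2: 7.672 km
  R3: 2.141 km
  R4: 6.484 km
  R5: 6.571 km
  → nearest: R3 (2.141 km)
Q2 at 1.590°S, 36.704°E:
  R1: 9.318 km
  R2: 2.997 km
  R3: 9.038 km
  R4: 9.264 km
  R5: 6.375 km
  → nearest: R2 (2.997 km)
Q3 at 1.518°S, 36.770°E:
  R1: 3.538 km
  R2: 7.952 km
  R3: 6.642 km
  R4: 2.229 km
  R5: 4.503 km
  → nearest: R4 (2.229 km)
Q4 at 1.560°S, 36.739°E:
  R1: 4.402 km
  R2: 2.463 km
  R3: 5.315 km
  R4: 4.140 km
  R5: 1.345 km
  → nearest: R5 (1.345 km)
Q5 at 1.598°S, 36.753°E:
  R1: 6.073 km
  R2: 5.204 km
  R3: 4.231 km
  R4: 6.912 km
  R5: 5.546 km
  → nearest: R3 (4.231 km)

Q1→R3; Q2→R2; Q3→R4; Q4→R5; Q5→R3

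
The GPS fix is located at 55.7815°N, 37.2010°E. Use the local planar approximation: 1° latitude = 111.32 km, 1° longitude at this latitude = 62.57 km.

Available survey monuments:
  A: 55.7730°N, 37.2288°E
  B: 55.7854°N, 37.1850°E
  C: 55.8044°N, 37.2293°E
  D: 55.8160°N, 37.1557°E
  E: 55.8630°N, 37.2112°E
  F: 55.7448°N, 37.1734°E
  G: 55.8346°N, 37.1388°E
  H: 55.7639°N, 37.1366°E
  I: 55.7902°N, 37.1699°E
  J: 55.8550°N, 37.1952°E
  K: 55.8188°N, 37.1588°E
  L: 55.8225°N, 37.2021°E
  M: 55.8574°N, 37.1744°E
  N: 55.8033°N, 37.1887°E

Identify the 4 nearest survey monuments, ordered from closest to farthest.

Distances from 55.7815°N, 37.2010°E:
A: √((-0.0085·111.32)² + (0.0278·62.57)²) = √(0.895332 + 3.025672) = 1.9802 km
B: √((0.0039·111.32)² + (-0.0160·62.57)²) = √(0.188484 + 1.002241) = 1.0912 km
C: √((0.0229·111.32)² + (0.0283·62.57)²) = √(6.498563 + 3.135488) = 3.1039 km
D: √((0.0345·111.32)² + (-0.0453·62.57)²) = √(14.749747 + 8.033942) = 4.7732 km
E: √((0.0815·111.32)² + (0.0102·62.57)²) = √(82.311708 + 0.407317) = 9.0950 km
F: √((-0.0367·111.32)² + (-0.0276·62.57)²) = √(16.690853 + 2.982294) = 4.4354 km
G: √((0.0531·111.32)² + (-0.0622·62.57)²) = √(34.941009 + 15.146528) = 7.0773 km
H: √((-0.0176·111.32)² + (-0.0644·62.57)²) = √(3.838590 + 16.236935) = 4.4806 km
I: √((0.0087·111.32)² + (-0.0311·62.57)²) = √(0.937961 + 3.786632) = 2.1736 km
J: √((0.0735·111.32)² + (-0.0058·62.57)²) = √(66.945451 + 0.131701) = 8.1901 km
K: √((0.0373·111.32)² + (-0.0422·62.57)²) = √(17.241064 + 6.971997) = 4.9207 km
L: √((0.0410·111.32)² + (0.0011·62.57)²) = √(20.831191 + 0.004737) = 4.5646 km
M: √((0.0759·111.32)² + (-0.0266·62.57)²) = √(71.388778 + 2.770101) = 8.6116 km
N: √((0.0218·111.32)² + (-0.0123·62.57)²) = √(5.889242 + 0.592301) = 2.5459 km
Sorted: B (1.0912 km) < A (1.9802 km) < I (2.1736 km) < N (2.5459 km) < C (3.1039 km) < F (4.4354 km) < …

B, A, I, N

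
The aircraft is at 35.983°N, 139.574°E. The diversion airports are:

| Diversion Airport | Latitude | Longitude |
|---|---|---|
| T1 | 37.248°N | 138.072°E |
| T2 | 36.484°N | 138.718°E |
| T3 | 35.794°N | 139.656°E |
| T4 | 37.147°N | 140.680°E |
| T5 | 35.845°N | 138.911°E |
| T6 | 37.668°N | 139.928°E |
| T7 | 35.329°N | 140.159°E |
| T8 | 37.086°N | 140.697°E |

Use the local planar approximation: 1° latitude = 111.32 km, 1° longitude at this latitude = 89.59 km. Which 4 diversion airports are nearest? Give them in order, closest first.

Distances from 35.983°N, 139.574°E:
T1: √((1.265·111.32)² + (-1.502·89.59)²) = √(19830.21607 + 18107.51854) = 194.776 km
T2: √((0.501·111.32)² + (-0.856·89.59)²) = √(3110.44013 + 5881.20886) = 94.824 km
T3: √((-0.189·111.32)² + (0.082·89.59)²) = √(442.65972 + 53.96930) = 22.285 km
T4: √((1.164·111.32)² + (1.106·89.59)²) = √(16790.06417 + 9818.14241) = 163.120 km
T5: √((-0.138·111.32)² + (-0.663·89.59)²) = √(235.99596 + 3528.14260) = 61.353 km
T6: √((1.685·111.32)² + (0.354·89.59)²) = √(35184.08051 + 1005.83234) = 190.236 km
T7: √((-0.654·111.32)² + (0.585·89.59)²) = √(5300.31758 + 2746.82382) = 89.706 km
T8: √((1.103·111.32)² + (1.123·89.59)²) = √(15076.39197 + 10122.28558) = 158.741 km
Sorted: T3 (22.285 km) < T5 (61.353 km) < T7 (89.706 km) < T2 (94.824 km) < T8 (158.741 km) < T4 (163.120 km) < …

T3, T5, T7, T2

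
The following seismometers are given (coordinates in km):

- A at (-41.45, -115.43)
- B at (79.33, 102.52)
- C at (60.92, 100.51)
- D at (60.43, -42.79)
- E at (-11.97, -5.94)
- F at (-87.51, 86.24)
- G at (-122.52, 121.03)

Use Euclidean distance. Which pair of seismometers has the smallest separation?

Pairwise distances:
B–C: 18.52 km
F–G: 49.36 km
D–E: 81.24 km
A–E: 113.39 km
E–F: 119.18 km
A–D: 125.12 km
C–E: 129.01 km
B–E: 141.77 km
C–D: 143.30 km
B–D: 146.53 km
C–F: 149.11 km
B–F: 167.63 km
E–G: 168.35 km
C–G: 184.58 km
D–F: 196.30 km
B–G: 202.70 km
A–F: 206.86 km
A–C: 238.98 km
D–G: 245.58 km
A–B: 249.18 km
A–G: 249.97 km
Closest pair: B–C at 18.52 km.

B and C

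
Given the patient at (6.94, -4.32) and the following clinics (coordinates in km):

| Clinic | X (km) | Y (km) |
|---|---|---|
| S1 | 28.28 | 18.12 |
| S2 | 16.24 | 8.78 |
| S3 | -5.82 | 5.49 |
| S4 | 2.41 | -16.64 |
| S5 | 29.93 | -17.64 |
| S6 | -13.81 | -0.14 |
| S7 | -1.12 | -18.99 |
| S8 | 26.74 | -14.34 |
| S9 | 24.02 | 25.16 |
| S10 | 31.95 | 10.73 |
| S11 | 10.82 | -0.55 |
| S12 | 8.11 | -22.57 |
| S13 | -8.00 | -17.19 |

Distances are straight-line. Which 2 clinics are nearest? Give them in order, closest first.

S11, S4

Distances from (6.94, -4.32):
S1: √((21.34)² + (22.44)²) = √(455.3956 + 503.5536) = 30.97 km
S2: √((9.30)² + (13.10)²) = √(86.4900 + 171.6100) = 16.07 km
S3: √((-12.76)² + (9.81)²) = √(162.8176 + 96.2361) = 16.10 km
S4: √((-4.53)² + (-12.32)²) = √(20.5209 + 151.7824) = 13.13 km
S5: √((22.99)² + (-13.32)²) = √(528.5401 + 177.4224) = 26.57 km
S6: √((-20.75)² + (4.18)²) = √(430.5625 + 17.4724) = 21.17 km
S7: √((-8.06)² + (-14.67)²) = √(64.9636 + 215.2089) = 16.74 km
S8: √((19.80)² + (-10.02)²) = √(392.0400 + 100.4004) = 22.19 km
S9: √((17.08)² + (29.48)²) = √(291.7264 + 869.0704) = 34.07 km
S10: √((25.01)² + (15.05)²) = √(625.5001 + 226.5025) = 29.19 km
S11: √((3.88)² + (3.77)²) = √(15.0544 + 14.2129) = 5.41 km
S12: √((1.17)² + (-18.25)²) = √(1.3689 + 333.0625) = 18.29 km
S13: √((-14.94)² + (-12.87)²) = √(223.2036 + 165.6369) = 19.72 km
Sorted: S11 (5.41 km) < S4 (13.13 km) < S2 (16.07 km) < S3 (16.10 km) < …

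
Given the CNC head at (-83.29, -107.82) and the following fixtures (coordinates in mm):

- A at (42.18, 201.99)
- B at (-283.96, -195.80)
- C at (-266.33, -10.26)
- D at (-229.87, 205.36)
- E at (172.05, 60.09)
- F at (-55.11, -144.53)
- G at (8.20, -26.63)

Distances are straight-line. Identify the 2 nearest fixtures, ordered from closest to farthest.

F, G

Distances from (-83.29, -107.82):
A: √((125.47)² + (309.81)²) = √(15742.7209 + 95982.2361) = 334.25 mm
B: √((-200.67)² + (-87.98)²) = √(40268.4489 + 7740.4804) = 219.11 mm
C: √((-183.04)² + (97.56)²) = √(33503.6416 + 9517.9536) = 207.42 mm
D: √((-146.58)² + (313.18)²) = √(21485.6964 + 98081.7124) = 345.79 mm
E: √((255.34)² + (167.91)²) = √(65198.5156 + 28193.7681) = 305.60 mm
F: √((28.18)² + (-36.71)²) = √(794.1124 + 1347.6241) = 46.28 mm
G: √((91.49)² + (81.19)²) = √(8370.4201 + 6591.8161) = 122.32 mm
Sorted: F (46.28 mm) < G (122.32 mm) < C (207.42 mm) < B (219.11 mm) < …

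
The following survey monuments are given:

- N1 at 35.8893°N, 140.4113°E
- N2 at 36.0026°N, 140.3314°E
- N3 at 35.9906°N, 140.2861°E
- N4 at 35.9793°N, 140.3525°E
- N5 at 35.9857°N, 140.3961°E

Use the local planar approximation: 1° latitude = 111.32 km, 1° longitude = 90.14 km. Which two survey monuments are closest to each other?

Pairwise distances:
N1–N2: √((0.1133·111.32)² + (-0.0799·90.14)²) = √(159.076569 + 51.871483) = 14.5241 km
N1–N3: √((0.1013·111.32)² + (-0.1252·90.14)²) = √(127.164324 + 127.363142) = 15.9539 km
N1–N4: √((0.0900·111.32)² + (-0.0588·90.14)²) = √(100.376353 + 28.092459) = 11.3344 km
N1–N5: √((0.0964·111.32)² + (-0.0152·90.14)²) = √(115.159684 + 1.877251) = 10.8184 km
N2–N3: √((-0.0120·111.32)² + (-0.0453·90.14)²) = √(1.784469 + 16.673682) = 4.2963 km
N2–N4: √((-0.0233·111.32)² + (0.0211·90.14)²) = √(6.727570 + 3.617429) = 3.2164 km
N2–N5: √((-0.0169·111.32)² + (0.0647·90.14)²) = √(3.539320 + 34.012901) = 6.1280 km
N3–N4: √((-0.0113·111.32)² + (0.0664·90.14)²) = √(1.582353 + 35.823768) = 6.1161 km
N3–N5: √((-0.0049·111.32)² + (0.1100·90.14)²) = √(0.297535 + 98.315157) = 9.9304 km
N4–N5: √((0.0064·111.32)² + (0.0436·90.14)²) = √(0.507582 + 15.445717) = 3.9942 km
Closest pair: N2–N4 at 3.2164 km.

N2 and N4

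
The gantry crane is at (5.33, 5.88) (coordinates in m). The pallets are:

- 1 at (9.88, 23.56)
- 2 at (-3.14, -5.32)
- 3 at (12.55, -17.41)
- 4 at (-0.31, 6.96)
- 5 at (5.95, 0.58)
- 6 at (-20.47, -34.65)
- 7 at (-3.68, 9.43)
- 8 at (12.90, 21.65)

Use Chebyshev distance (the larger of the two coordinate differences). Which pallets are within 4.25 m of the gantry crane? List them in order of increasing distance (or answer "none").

Distances from (5.33, 5.88):
1: max(|4.55|, |17.68|) = 17.68 m
2: max(|-8.47|, |-11.20|) = 11.20 m
3: max(|7.22|, |-23.29|) = 23.29 m
4: max(|-5.64|, |1.08|) = 5.64 m
5: max(|0.62|, |-5.30|) = 5.30 m
6: max(|-25.80|, |-40.53|) = 40.53 m
7: max(|-9.01|, |3.55|) = 9.01 m
8: max(|7.57|, |15.77|) = 15.77 m
Threshold 4.25 m: none within range.

none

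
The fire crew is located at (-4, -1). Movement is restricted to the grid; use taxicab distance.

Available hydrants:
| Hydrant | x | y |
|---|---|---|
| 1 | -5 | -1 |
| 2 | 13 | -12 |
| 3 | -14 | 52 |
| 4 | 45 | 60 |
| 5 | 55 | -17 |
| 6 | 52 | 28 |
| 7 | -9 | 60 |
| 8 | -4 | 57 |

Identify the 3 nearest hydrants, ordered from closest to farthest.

Distances from (-4, -1):
1: |-1| + |0| = 1 + 0 = 1
2: |17| + |-11| = 17 + 11 = 28
3: |-10| + |53| = 10 + 53 = 63
4: |49| + |61| = 49 + 61 = 110
5: |59| + |-16| = 59 + 16 = 75
6: |56| + |29| = 56 + 29 = 85
7: |-5| + |61| = 5 + 61 = 66
8: |0| + |58| = 0 + 58 = 58
Sorted: 1 (1) < 2 (28) < 8 (58) < 3 (63) < 7 (66) < …

1, 2, 8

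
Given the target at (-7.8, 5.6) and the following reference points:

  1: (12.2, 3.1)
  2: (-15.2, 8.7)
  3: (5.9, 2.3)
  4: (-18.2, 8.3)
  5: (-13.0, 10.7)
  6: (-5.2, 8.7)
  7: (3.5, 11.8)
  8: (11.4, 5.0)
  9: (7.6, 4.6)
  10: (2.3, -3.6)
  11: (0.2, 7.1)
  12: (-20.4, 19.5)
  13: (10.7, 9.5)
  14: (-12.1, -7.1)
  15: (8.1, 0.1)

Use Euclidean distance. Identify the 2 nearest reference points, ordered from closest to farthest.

6, 5

Distances from (-7.8, 5.6):
1: √((20.0)² + (-2.5)²) = √(400.000 + 6.250) = 20.2
2: √((-7.4)² + (3.1)²) = √(54.760 + 9.610) = 8.0
3: √((13.7)² + (-3.3)²) = √(187.690 + 10.890) = 14.1
4: √((-10.4)² + (2.7)²) = √(108.160 + 7.290) = 10.7
5: √((-5.2)² + (5.1)²) = √(27.040 + 26.010) = 7.3
6: √((2.6)² + (3.1)²) = √(6.760 + 9.610) = 4.0
7: √((11.3)² + (6.2)²) = √(127.690 + 38.440) = 12.9
8: √((19.2)² + (-0.6)²) = √(368.640 + 0.360) = 19.2
9: √((15.4)² + (-1.0)²) = √(237.160 + 1.000) = 15.4
10: √((10.1)² + (-9.2)²) = √(102.010 + 84.640) = 13.7
11: √((8.0)² + (1.5)²) = √(64.000 + 2.250) = 8.1
12: √((-12.6)² + (13.9)²) = √(158.760 + 193.210) = 18.8
13: √((18.5)² + (3.9)²) = √(342.250 + 15.210) = 18.9
14: √((-4.3)² + (-12.7)²) = √(18.490 + 161.290) = 13.4
15: √((15.9)² + (-5.5)²) = √(252.810 + 30.250) = 16.8
Sorted: 6 (4.0) < 5 (7.3) < 2 (8.0) < 11 (8.1) < …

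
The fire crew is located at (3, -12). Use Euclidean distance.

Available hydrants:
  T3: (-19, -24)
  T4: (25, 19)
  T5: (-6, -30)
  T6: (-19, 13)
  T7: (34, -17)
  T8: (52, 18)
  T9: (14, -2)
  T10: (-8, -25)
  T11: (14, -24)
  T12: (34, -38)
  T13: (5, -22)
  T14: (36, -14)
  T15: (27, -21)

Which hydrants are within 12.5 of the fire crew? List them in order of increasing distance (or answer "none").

T13

Distances from (3, -12):
T3: √((-22)² + (-12)²) = √(484.000 + 144.000) = 25.1
T4: √((22)² + (31)²) = √(484.000 + 961.000) = 38.0
T5: √((-9)² + (-18)²) = √(81.000 + 324.000) = 20.1
T6: √((-22)² + (25)²) = √(484.000 + 625.000) = 33.3
T7: √((31)² + (-5)²) = √(961.000 + 25.000) = 31.4
T8: √((49)² + (30)²) = √(2401.000 + 900.000) = 57.5
T9: √((11)² + (10)²) = √(121.000 + 100.000) = 14.9
T10: √((-11)² + (-13)²) = √(121.000 + 169.000) = 17.0
T11: √((11)² + (-12)²) = √(121.000 + 144.000) = 16.3
T12: √((31)² + (-26)²) = √(961.000 + 676.000) = 40.5
T13: √((2)² + (-10)²) = √(4.000 + 100.000) = 10.2
T14: √((33)² + (-2)²) = √(1089.000 + 4.000) = 33.1
T15: √((24)² + (-9)²) = √(576.000 + 81.000) = 25.6
Threshold 12.5: T13 (10.2) is within range.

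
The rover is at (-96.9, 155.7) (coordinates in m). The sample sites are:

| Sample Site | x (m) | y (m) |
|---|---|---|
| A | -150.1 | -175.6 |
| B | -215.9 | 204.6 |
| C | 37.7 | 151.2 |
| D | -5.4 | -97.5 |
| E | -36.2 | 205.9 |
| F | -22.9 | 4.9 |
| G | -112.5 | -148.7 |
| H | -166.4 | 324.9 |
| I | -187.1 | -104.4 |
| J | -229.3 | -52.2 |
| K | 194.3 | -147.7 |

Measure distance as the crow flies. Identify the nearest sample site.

Distances from (-96.9, 155.7):
A: 335.5 m
B: 128.7 m
C: 134.7 m
D: 269.2 m
E: 78.8 m
F: 168.0 m
G: 304.8 m
H: 182.9 m
I: 275.3 m
J: 246.5 m
K: 420.5 m
Minimum: E at 78.8 m.

E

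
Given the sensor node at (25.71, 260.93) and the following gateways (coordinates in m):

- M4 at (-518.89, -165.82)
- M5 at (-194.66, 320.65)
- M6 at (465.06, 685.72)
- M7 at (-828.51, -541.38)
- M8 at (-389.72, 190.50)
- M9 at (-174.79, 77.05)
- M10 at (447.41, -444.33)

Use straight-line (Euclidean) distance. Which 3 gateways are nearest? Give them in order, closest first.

Distances from (25.71, 260.93):
M4: 691.88 m
M5: 228.32 m
M6: 611.13 m
M7: 1171.92 m
M8: 421.36 m
M9: 272.05 m
M10: 821.72 m
Sorted: M5 (228.32 m) < M9 (272.05 m) < M8 (421.36 m) < M6 (611.13 m) < M4 (691.88 m) < …

M5, M9, M8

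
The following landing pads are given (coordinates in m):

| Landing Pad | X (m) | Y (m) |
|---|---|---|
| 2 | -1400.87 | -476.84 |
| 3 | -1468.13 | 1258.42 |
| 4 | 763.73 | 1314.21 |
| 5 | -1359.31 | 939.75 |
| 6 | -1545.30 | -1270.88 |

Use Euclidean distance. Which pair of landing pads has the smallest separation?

3 and 5

Pairwise distances:
3–5: 336.74 m
2–6: 807.07 m
2–5: 1417.20 m
2–3: 1736.56 m
4–5: 2155.81 m
5–6: 2218.44 m
3–4: 2232.56 m
3–6: 2530.48 m
2–4: 2809.51 m
4–6: 3466.17 m
Closest pair: 3–5 at 336.74 m.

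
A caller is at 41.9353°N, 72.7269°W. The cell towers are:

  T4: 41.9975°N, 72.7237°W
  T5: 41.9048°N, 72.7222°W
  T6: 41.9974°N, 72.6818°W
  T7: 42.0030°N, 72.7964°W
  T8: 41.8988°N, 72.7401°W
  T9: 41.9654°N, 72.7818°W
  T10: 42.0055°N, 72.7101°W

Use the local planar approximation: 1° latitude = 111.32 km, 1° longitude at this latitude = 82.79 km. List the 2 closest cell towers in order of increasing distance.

Distances from 41.9353°N, 72.7269°W:
T4: √((0.0622·111.32)² + (0.0032·82.79)²) = √(47.943216 + 0.070187) = 6.9292 km
T5: √((-0.0305·111.32)² + (0.0047·82.79)²) = √(11.527790 + 0.151409) = 3.4175 km
T6: √((0.0621·111.32)² + (0.0451·82.79)²) = √(47.789182 + 13.941479) = 7.8569 km
T7: √((0.0677·111.32)² + (-0.0695·82.79)²) = √(56.796782 + 33.107423) = 9.4818 km
T8: √((-0.0365·111.32)² + (-0.0132·82.79)²) = √(16.509432 + 1.194273) = 4.2076 km
T9: √((0.0301·111.32)² + (-0.0549·82.79)²) = √(11.227405 + 20.658579) = 5.6468 km
T10: √((0.0702·111.32)² + (0.0168·82.79)²) = √(61.068973 + 1.934525) = 7.9375 km
Sorted: T5 (3.4175 km) < T8 (4.2076 km) < T9 (5.6468 km) < T4 (6.9292 km) < …

T5, T8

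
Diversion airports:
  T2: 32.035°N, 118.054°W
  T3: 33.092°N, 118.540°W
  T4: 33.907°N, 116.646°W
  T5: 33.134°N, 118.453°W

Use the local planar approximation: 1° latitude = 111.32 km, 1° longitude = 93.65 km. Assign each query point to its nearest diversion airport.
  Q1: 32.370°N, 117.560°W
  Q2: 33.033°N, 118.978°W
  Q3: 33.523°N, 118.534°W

Q1 at 32.370°N, 117.560°W:
  T2: √((-0.335·111.32)² + (-0.494·93.65)²) = √(1390.70818 + 2140.27442) = 59.422 km
  T3: √((0.722·111.32)² + (-0.980·93.65)²) = √(6459.82556 + 8423.01773) = 121.995 km
  T4: √((1.537·111.32)² + (0.914·93.65)²) = √(29274.81305 + 7326.69234) = 191.315 km
  T5: √((0.764·111.32)² + (-0.893·93.65)²) = √(7233.24395 + 6993.88491) = 119.278 km
  → nearest: T2 (59.422 km)
Q2 at 33.033°N, 118.978°W:
  T2: √((-0.998·111.32)² + (0.924·93.65)²) = √(12342.62340 + 7487.89086) = 140.821 km
  T3: √((0.059·111.32)² + (0.438·93.65)²) = √(43.13705 + 1682.53375) = 41.541 km
  T4: √((0.874·111.32)² + (2.332·93.65)²) = √(9466.06017 + 47694.97831) = 239.084 km
  T5: √((0.101·111.32)² + (0.525·93.65)²) = √(126.41224 + 2417.32014) = 50.435 km
  → nearest: T3 (41.541 km)
Q3 at 33.523°N, 118.534°W:
  T2: √((-1.488·111.32)² + (0.480·93.65)²) = √(27437.98774 + 2020.68230) = 171.635 km
  T3: √((-0.431·111.32)² + (-0.006·93.65)²) = √(2301.97676 + 0.31573) = 47.982 km
  T4: √((0.384·111.32)² + (1.888·93.65)²) = √(1827.29575 + 31262.20045) = 181.905 km
  T5: √((-0.389·111.32)² + (0.081·93.65)²) = √(1875.19138 + 57.54209) = 43.963 km
  → nearest: T5 (43.963 km)

Q1→T2; Q2→T3; Q3→T5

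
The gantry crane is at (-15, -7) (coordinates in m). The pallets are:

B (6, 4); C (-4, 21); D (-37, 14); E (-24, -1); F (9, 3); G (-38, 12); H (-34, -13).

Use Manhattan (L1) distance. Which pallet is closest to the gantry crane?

Distances from (-15, -7):
B: |21| + |11| = 21 + 11 = 32 m
C: |11| + |28| = 11 + 28 = 39 m
D: |-22| + |21| = 22 + 21 = 43 m
E: |-9| + |6| = 9 + 6 = 15 m
F: |24| + |10| = 24 + 10 = 34 m
G: |-23| + |19| = 23 + 19 = 42 m
H: |-19| + |-6| = 19 + 6 = 25 m
Minimum: E at 15 m.

E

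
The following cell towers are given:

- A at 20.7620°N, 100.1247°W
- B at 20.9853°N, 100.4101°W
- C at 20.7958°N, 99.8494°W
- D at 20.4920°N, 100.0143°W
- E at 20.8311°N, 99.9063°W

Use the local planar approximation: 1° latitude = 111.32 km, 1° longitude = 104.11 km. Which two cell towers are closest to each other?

Pairwise distances:
C–E: √((0.0353·111.32)² + (-0.0569·104.11)²) = √(15.441725 + 35.092105) = 7.1087 km
A–E: √((0.0691·111.32)² + (0.2184·104.11)²) = √(59.170125 + 516.999545) = 24.0035 km
A–C: √((0.0338·111.32)² + (0.2753·104.11)²) = √(14.157279 + 821.480608) = 28.9074 km
A–D: √((-0.2700·111.32)² + (0.1104·104.11)²) = √(903.387181 + 132.106151) = 32.1791 km
C–D: √((-0.3038·111.32)² + (-0.1649·104.11)²) = √(1143.725843 + 294.731262) = 37.9270 km
A–B: √((0.2233·111.32)² + (-0.2854·104.11)²) = √(617.908033 + 882.862012) = 38.7398 km
D–E: √((0.3391·111.32)² + (0.1080·104.11)²) = √(1424.957708 + 126.424837) = 39.3876 km
B–E: √((-0.1542·111.32)² + (0.5038·104.11)²) = √(294.655901 + 2751.067329) = 55.1881 km
B–C: √((-0.1895·111.32)² + (0.5607·104.11)²) = √(445.004932 + 3407.579565) = 62.0692 km
B–D: √((-0.4933·111.32)² + (0.3958·104.11)²) = √(3015.564529 + 1697.995257) = 68.6554 km
Closest pair: C–E at 7.1087 km.

C and E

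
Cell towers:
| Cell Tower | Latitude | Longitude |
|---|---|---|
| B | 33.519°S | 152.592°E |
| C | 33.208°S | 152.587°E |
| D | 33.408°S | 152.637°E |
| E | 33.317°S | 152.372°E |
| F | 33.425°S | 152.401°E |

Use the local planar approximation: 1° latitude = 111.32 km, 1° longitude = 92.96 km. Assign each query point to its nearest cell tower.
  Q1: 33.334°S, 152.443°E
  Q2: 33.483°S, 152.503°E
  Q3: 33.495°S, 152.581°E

Q1→E; Q2→B; Q3→B

Q1 at 33.334°S, 152.443°E:
  B: √((-0.185·111.32)² + (0.149·92.96)²) = √(424.12107 + 191.85131) = 24.819 km
  C: √((0.126·111.32)² + (0.144·92.96)²) = √(196.73765 + 179.19142) = 19.389 km
  D: √((-0.074·111.32)² + (0.194·92.96)²) = √(67.85937 + 325.23381) = 19.827 km
  E: √((0.017·111.32)² + (-0.071·92.96)²) = √(3.58133 + 43.56211) = 6.866 km
  F: √((-0.091·111.32)² + (-0.042·92.96)²) = √(102.61933 + 15.24371) = 10.856 km
  → nearest: E (6.866 km)
Q2 at 33.483°S, 152.503°E:
  B: √((-0.036·111.32)² + (0.089·92.96)²) = √(16.06022 + 68.44981) = 9.193 km
  C: √((0.275·111.32)² + (0.084·92.96)²) = √(937.15577 + 60.97486) = 31.593 km
  D: √((0.075·111.32)² + (0.134·92.96)²) = √(69.70580 + 155.16788) = 14.996 km
  E: √((0.166·111.32)² + (-0.131·92.96)²) = √(341.47788 + 148.29784) = 22.131 km
  F: √((0.058·111.32)² + (-0.102·92.96)²) = √(41.68717 + 89.90681) = 11.471 km
  → nearest: B (9.193 km)
Q3 at 33.495°S, 152.581°E:
  B: √((-0.024·111.32)² + (0.011·92.96)²) = √(7.13787 + 1.04563) = 2.861 km
  C: √((0.287·111.32)² + (0.006·92.96)²) = √(1020.72838 + 0.31110) = 31.954 km
  D: √((0.087·111.32)² + (0.056·92.96)²) = √(93.79613 + 27.09994) = 10.995 km
  E: √((0.178·111.32)² + (-0.209·92.96)²) = √(392.63264 + 377.47205) = 27.751 km
  F: √((0.070·111.32)² + (-0.180·92.96)²) = √(60.72150 + 279.98660) = 18.458 km
  → nearest: B (2.861 km)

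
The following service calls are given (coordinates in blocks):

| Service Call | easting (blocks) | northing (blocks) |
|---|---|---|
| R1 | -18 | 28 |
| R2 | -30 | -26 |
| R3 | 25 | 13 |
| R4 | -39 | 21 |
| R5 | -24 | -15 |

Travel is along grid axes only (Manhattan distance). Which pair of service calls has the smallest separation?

Pairwise distances:
R2–R5: |6| + |11| = 6 + 11 = 17 blocks
R1–R4: |-21| + |-7| = 21 + 7 = 28 blocks
R1–R5: |-6| + |-43| = 6 + 43 = 49 blocks
R4–R5: |15| + |-36| = 15 + 36 = 51 blocks
R2–R4: |-9| + |47| = 9 + 47 = 56 blocks
R1–R3: |43| + |-15| = 43 + 15 = 58 blocks
R1–R2: |-12| + |-54| = 12 + 54 = 66 blocks
R3–R4: |-64| + |8| = 64 + 8 = 72 blocks
R3–R5: |-49| + |-28| = 49 + 28 = 77 blocks
R2–R3: |55| + |39| = 55 + 39 = 94 blocks
Closest pair: R2–R5 at 17 blocks.

R2 and R5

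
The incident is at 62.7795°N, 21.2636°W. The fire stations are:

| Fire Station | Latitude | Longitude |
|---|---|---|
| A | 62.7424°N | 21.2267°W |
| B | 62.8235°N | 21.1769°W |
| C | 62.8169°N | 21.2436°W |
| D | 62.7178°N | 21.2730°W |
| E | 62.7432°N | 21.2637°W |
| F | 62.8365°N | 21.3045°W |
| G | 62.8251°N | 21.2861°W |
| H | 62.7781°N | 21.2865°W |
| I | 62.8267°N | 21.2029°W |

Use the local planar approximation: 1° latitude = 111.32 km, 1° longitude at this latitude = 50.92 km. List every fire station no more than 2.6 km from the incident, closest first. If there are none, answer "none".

Distances from 62.7795°N, 21.2636°W:
A: 4.5373 km
B: 6.5940 km
C: 4.2861 km
D: 6.8851 km
E: 4.0409 km
F: 6.6783 km
G: 5.2039 km
H: 1.1764 km
I: 6.0960 km
Threshold 2.6 km: H (1.1764 km) is within range.

H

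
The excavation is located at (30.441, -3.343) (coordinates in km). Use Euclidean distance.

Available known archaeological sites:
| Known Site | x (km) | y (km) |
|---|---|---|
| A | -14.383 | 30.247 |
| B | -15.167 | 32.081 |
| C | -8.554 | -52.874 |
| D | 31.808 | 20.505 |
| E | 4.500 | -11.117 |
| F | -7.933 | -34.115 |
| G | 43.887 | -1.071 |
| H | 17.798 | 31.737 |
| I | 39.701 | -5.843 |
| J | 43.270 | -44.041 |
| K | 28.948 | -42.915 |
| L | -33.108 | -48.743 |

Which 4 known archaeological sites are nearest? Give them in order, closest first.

I, G, D, E

Distances from (30.441, -3.343):
A: 56.013 km
B: 57.749 km
C: 63.039 km
D: 23.887 km
E: 27.081 km
F: 49.188 km
G: 13.637 km
H: 37.289 km
I: 9.592 km
J: 42.672 km
K: 39.600 km
L: 78.100 km
Sorted: I (9.592 km) < G (13.637 km) < D (23.887 km) < E (27.081 km) < H (37.289 km) < K (39.600 km) < …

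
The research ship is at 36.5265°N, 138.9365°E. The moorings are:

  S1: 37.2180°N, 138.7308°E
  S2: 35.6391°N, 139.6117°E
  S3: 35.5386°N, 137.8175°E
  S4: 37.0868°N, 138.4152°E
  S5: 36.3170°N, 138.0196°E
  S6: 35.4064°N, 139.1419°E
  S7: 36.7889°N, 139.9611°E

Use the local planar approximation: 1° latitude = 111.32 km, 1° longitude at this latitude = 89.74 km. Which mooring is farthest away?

Distances from 36.5265°N, 138.9365°E:
S1: √((0.6915·111.32)² + (-0.2057·89.74)²) = √(5925.578614 + 340.753805) = 79.1602 km
S2: √((-0.8874·111.32)² + (0.6752·89.74)²) = √(9758.548931 + 3671.444755) = 115.8878 km
S3: √((-0.9879·111.32)² + (-1.1190·89.74)²) = √(12094.066887 + 10083.987611) = 148.9230 km
S4: √((0.5603·111.32)² + (-0.5213·89.74)²) = √(3890.340732 + 2188.505187) = 77.9670 km
S5: √((-0.2095·111.32)² + (-0.9169·89.74)²) = √(543.894228 + 6770.427250) = 85.5238 km
S6: √((-1.1201·111.32)² + (0.2054·89.74)²) = √(15547.479390 + 339.760595) = 126.0446 km
S7: √((0.2624·111.32)² + (1.0246·89.74)²) = √(853.245599 + 8454.361881) = 96.4759 km
Maximum: S3 at 148.9230 km.

S3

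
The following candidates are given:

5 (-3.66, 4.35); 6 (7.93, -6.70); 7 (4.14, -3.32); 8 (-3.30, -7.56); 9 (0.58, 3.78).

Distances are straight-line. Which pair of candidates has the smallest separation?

Pairwise distances:
5–9: 4.28
6–7: 5.08
7–9: 7.94
7–8: 8.56
5–7: 10.94
6–8: 11.26
5–8: 11.92
8–9: 11.99
6–9: 12.80
5–6: 16.01
Closest pair: 5–9 at 4.28.

5 and 9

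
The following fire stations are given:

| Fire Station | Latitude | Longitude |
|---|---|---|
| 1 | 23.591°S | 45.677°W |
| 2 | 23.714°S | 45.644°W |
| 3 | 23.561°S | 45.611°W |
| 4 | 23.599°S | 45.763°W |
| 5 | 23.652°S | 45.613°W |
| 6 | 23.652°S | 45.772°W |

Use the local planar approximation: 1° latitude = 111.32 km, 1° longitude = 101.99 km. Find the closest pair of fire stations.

4 and 6

Pairwise distances:
1–2: 14.100 km
1–3: 7.514 km
1–4: 8.816 km
1–5: 9.419 km
1–6: 11.832 km
2–3: 17.361 km
2–4: 17.641 km
2–5: 7.592 km
2–6: 14.767 km
3–4: 16.069 km
3–5: 10.132 km
3–6: 19.294 km
4–5: 16.397 km
4–6: 5.971 km
5–6: 16.216 km
Closest pair: 4–6 at 5.971 km.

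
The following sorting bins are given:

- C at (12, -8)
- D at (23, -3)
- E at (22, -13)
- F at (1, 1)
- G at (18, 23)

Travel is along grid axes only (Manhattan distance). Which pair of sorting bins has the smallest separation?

Pairwise distances:
D–E: |-1| + |-10| = 1 + 10 = 11
C–E: |10| + |-5| = 10 + 5 = 15
C–D: |11| + |5| = 11 + 5 = 16
C–F: |-11| + |9| = 11 + 9 = 20
D–F: |-22| + |4| = 22 + 4 = 26
D–G: |-5| + |26| = 5 + 26 = 31
E–F: |-21| + |14| = 21 + 14 = 35
C–G: |6| + |31| = 6 + 31 = 37
F–G: |17| + |22| = 17 + 22 = 39
E–G: |-4| + |36| = 4 + 36 = 40
Closest pair: D–E at 11.

D and E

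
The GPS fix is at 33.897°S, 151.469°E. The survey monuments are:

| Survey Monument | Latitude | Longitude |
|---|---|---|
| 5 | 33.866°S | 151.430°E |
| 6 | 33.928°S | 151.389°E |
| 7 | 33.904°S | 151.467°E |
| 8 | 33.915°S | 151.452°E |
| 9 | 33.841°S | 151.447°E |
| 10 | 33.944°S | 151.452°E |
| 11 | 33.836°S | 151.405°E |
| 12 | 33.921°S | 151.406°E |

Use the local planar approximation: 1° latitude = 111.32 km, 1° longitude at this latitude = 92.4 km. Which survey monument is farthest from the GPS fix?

Distances from 33.897°S, 151.469°E:
5: 4.989 km
6: 8.158 km
7: 0.801 km
8: 2.546 km
9: 6.557 km
10: 5.463 km
11: 9.005 km
12: 6.405 km
Maximum: 11 at 9.005 km.

11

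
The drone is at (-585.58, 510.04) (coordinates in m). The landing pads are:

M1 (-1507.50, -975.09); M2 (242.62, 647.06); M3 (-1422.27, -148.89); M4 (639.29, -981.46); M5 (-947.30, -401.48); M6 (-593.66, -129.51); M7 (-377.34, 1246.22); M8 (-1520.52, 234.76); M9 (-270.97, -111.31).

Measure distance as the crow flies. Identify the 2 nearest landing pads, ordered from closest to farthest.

Distances from (-585.58, 510.04):
M1: 1748.01 m
M2: 839.46 m
M3: 1065.01 m
M4: 1929.99 m
M5: 980.67 m
M6: 639.60 m
M7: 765.07 m
M8: 974.62 m
M9: 696.46 m
Sorted: M6 (639.60 m) < M9 (696.46 m) < M7 (765.07 m) < M2 (839.46 m) < …

M6, M9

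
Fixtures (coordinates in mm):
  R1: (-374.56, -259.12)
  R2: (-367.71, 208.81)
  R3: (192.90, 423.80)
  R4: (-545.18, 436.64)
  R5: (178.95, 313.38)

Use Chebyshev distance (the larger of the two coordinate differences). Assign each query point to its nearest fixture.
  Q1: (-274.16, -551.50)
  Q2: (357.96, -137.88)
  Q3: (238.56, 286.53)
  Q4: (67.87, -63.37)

Q1 at (-274.16, -551.50):
  R1: max(|-100.40|, |292.38|) = 292.38 mm
  R2: max(|-93.55|, |760.31|) = 760.31 mm
  R3: max(|467.06|, |975.30|) = 975.30 mm
  R4: max(|-271.02|, |988.14|) = 988.14 mm
  R5: max(|453.11|, |864.88|) = 864.88 mm
  → nearest: R1 (292.38 mm)
Q2 at (357.96, -137.88):
  R1: max(|-732.52|, |-121.24|) = 732.52 mm
  R2: max(|-725.67|, |346.69|) = 725.67 mm
  R3: max(|-165.06|, |561.68|) = 561.68 mm
  R4: max(|-903.14|, |574.52|) = 903.14 mm
  R5: max(|-179.01|, |451.26|) = 451.26 mm
  → nearest: R5 (451.26 mm)
Q3 at (238.56, 286.53):
  R1: max(|-613.12|, |-545.65|) = 613.12 mm
  R2: max(|-606.27|, |-77.72|) = 606.27 mm
  R3: max(|-45.66|, |137.27|) = 137.27 mm
  R4: max(|-783.74|, |150.11|) = 783.74 mm
  R5: max(|-59.61|, |26.85|) = 59.61 mm
  → nearest: R5 (59.61 mm)
Q4 at (67.87, -63.37):
  R1: max(|-442.43|, |-195.75|) = 442.43 mm
  R2: max(|-435.58|, |272.18|) = 435.58 mm
  R3: max(|125.03|, |487.17|) = 487.17 mm
  R4: max(|-613.05|, |500.01|) = 613.05 mm
  R5: max(|111.08|, |376.75|) = 376.75 mm
  → nearest: R5 (376.75 mm)

Q1→R1; Q2→R5; Q3→R5; Q4→R5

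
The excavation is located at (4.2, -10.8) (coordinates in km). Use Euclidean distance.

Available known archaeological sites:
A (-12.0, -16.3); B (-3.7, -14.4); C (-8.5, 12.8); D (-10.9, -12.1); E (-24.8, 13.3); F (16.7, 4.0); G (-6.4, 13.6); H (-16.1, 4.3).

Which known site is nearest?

Distances from (4.2, -10.8):
A: √((-16.2)² + (-5.5)²) = √(262.440 + 30.250) = 17.1 km
B: √((-7.9)² + (-3.6)²) = √(62.410 + 12.960) = 8.7 km
C: √((-12.7)² + (23.6)²) = √(161.290 + 556.960) = 26.8 km
D: √((-15.1)² + (-1.3)²) = √(228.010 + 1.690) = 15.2 km
E: √((-29.0)² + (24.1)²) = √(841.000 + 580.810) = 37.7 km
F: √((12.5)² + (14.8)²) = √(156.250 + 219.040) = 19.4 km
G: √((-10.6)² + (24.4)²) = √(112.360 + 595.360) = 26.6 km
H: √((-20.3)² + (15.1)²) = √(412.090 + 228.010) = 25.3 km
Minimum: B at 8.7 km.

B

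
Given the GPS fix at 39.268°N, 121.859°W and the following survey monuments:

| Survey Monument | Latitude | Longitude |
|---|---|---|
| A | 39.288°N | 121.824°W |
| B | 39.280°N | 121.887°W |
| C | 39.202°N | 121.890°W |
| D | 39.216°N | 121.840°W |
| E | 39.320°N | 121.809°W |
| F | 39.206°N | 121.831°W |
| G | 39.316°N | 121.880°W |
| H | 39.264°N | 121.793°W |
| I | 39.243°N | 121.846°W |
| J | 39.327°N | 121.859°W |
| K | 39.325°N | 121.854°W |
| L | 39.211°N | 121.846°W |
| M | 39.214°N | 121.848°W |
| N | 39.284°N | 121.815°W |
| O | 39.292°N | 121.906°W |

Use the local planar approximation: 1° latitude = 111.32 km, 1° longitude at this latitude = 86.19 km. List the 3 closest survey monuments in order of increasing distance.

Distances from 39.268°N, 121.859°W:
A: 3.749 km
B: 2.758 km
C: 7.818 km
D: 6.016 km
E: 7.217 km
F: 7.312 km
G: 5.642 km
H: 5.706 km
I: 3.000 km
J: 6.568 km
K: 6.360 km
L: 6.443 km
M: 6.086 km
N: 4.190 km
O: 4.853 km
Sorted: B (2.758 km) < I (3.000 km) < A (3.749 km) < N (4.190 km) < O (4.853 km) < …

B, I, A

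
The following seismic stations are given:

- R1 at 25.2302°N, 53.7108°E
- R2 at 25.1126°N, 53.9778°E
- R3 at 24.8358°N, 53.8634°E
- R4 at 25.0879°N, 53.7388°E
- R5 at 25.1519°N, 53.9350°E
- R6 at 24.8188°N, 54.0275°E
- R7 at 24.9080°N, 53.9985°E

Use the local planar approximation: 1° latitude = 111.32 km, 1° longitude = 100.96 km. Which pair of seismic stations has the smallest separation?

R2 and R5

Pairwise distances:
R2–R5: 6.1491 km
R6–R7: 10.3524 km
R3–R7: 15.8316 km
R1–R4: 16.0911 km
R3–R6: 16.6753 km
R4–R5: 21.0506 km
R2–R7: 22.8718 km
R1–R5: 24.2555 km
R2–R4: 24.2856 km
R5–R7: 27.8976 km
R1–R2: 29.9670 km
R3–R4: 30.7542 km
R2–R3: 32.9069 km
R4–R7: 32.9926 km
R2–R6: 33.0885 km
R3–R5: 35.9231 km
R5–R6: 38.2386 km
R4–R6: 41.7963 km
R1–R7: 46.1535 km
R1–R3: 46.5293 km
R1–R6: 55.8543 km
Closest pair: R2–R5 at 6.1491 km.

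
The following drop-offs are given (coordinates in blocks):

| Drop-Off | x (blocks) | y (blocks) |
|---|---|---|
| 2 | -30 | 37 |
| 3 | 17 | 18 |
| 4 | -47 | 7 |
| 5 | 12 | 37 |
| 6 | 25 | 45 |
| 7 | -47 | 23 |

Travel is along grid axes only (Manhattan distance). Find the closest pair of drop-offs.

Pairwise distances:
2–3: |47| + |-19| = 47 + 19 = 66 blocks
2–4: |-17| + |-30| = 17 + 30 = 47 blocks
2–5: |42| + |0| = 42 + 0 = 42 blocks
2–6: |55| + |8| = 55 + 8 = 63 blocks
2–7: |-17| + |-14| = 17 + 14 = 31 blocks
3–4: |-64| + |-11| = 64 + 11 = 75 blocks
3–5: |-5| + |19| = 5 + 19 = 24 blocks
3–6: |8| + |27| = 8 + 27 = 35 blocks
3–7: |-64| + |5| = 64 + 5 = 69 blocks
4–5: |59| + |30| = 59 + 30 = 89 blocks
4–6: |72| + |38| = 72 + 38 = 110 blocks
4–7: |0| + |16| = 0 + 16 = 16 blocks
5–6: |13| + |8| = 13 + 8 = 21 blocks
5–7: |-59| + |-14| = 59 + 14 = 73 blocks
6–7: |-72| + |-22| = 72 + 22 = 94 blocks
Closest pair: 4–7 at 16 blocks.

4 and 7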